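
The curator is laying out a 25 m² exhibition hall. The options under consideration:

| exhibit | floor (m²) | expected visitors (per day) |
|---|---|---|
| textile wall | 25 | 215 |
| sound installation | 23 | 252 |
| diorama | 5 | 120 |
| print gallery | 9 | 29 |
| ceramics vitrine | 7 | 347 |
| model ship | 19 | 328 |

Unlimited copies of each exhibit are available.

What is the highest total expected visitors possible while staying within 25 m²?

Ranking by ratio (expected visitors/m²): ceramics vitrine 49.57, diorama 24.00, model ship 17.26, sound installation 10.96.
Best packing: 3×ceramics vitrine — 21 m², 1041 total.
No other feasible combination exceeds 1041.

1041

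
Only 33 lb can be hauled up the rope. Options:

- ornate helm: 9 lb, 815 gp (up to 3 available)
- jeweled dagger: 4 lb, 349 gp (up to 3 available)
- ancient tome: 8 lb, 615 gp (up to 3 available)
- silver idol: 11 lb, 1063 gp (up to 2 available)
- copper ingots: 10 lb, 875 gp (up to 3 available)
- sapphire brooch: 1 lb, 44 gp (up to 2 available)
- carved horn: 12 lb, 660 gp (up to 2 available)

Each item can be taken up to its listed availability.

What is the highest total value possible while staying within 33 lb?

3045

By value per lb: silver idol 96.64, ornate helm 90.56, copper ingots 87.50, jeweled dagger 87.25 lead.
A density-first pass picks ornate helm + 2×silver idol + 2×sapphire brooch — 3029 at 33 lb.
Dropping ornate helm and sapphire brooch frees 10 lb; slotting in copper ingots (10 lb) lifts the total to 3045 at 33 lb.
Every other selection either busts 33 lb or exceeds an availability limit or fails to beat 3045.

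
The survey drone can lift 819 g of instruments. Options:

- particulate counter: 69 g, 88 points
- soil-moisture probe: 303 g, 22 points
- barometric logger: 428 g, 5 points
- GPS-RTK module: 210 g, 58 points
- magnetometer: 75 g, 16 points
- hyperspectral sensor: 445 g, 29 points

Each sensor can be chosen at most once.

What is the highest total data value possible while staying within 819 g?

By data value per g: particulate counter 1.28, GPS-RTK module 0.28, magnetometer 0.21 lead.
Filling by ratio: particulate counter + soil-moisture probe + GPS-RTK module + magnetometer for 184, with 162 g left unused.
The 303 g tied up in soil-moisture probe is better spent on hyperspectral sensor — total rises to 191 (799 g).
An exhaustive check of the 64 subsets confirms 191.

191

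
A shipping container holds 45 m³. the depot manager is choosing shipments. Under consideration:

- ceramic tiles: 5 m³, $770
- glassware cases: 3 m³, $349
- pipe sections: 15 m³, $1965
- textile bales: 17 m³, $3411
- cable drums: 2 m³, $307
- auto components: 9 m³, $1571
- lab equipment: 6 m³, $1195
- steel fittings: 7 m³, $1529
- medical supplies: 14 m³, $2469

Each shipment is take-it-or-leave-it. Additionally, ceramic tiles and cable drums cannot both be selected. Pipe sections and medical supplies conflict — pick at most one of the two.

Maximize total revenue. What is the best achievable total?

8604

Best packing: textile bales + lab equipment + steel fittings + medical supplies — 44 m³, 8604 total.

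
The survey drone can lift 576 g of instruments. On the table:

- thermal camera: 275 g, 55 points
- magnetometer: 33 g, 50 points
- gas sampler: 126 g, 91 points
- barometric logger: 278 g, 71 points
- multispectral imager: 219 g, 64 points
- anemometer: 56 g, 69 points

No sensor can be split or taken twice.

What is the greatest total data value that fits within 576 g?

281

Taking the top-ratio sensors first gives magnetometer + gas sampler + multispectral imager + anemometer for 274 (434 g).
Replace multispectral imager with barometric logger: the trade gains 7 net, giving 281 at 493 g.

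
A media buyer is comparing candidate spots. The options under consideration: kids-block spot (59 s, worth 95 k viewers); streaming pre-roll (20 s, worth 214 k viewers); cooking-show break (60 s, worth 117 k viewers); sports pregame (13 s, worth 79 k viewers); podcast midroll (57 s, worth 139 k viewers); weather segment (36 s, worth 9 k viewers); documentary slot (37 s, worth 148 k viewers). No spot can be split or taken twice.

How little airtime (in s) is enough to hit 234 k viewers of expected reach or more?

33

Need the lightest bundle worth ≥ 234.
streaming pre-roll + sports pregame reaches 293 using 33 s.
Any bundle with less than 33 s falls short of 234.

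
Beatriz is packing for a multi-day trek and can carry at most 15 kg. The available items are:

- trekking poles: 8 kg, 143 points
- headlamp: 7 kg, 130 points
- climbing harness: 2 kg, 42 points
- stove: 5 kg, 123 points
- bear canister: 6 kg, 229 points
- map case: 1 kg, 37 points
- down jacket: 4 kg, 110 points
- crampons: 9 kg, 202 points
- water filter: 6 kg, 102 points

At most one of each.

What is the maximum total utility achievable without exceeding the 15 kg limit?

462

A density-first pass picks climbing harness + bear canister + map case + down jacket — 418 at 13 kg.
The 3 kg tied up in climbing harness and map case is better spent on stove — total rises to 462 (15 kg).
Runner-up climbing harness + stove + bear canister + map case tops out at 431.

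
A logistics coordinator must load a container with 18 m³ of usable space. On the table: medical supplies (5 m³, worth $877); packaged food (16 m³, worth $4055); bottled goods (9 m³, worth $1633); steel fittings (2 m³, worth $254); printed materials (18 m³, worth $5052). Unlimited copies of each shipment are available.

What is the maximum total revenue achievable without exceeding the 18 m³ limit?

By revenue per m³: printed materials 280.67, packaged food 253.44, bottled goods 181.44, medical supplies 175.40 lead.
Printed materials uses 18 of the 18 m³ and totals 5052.

5052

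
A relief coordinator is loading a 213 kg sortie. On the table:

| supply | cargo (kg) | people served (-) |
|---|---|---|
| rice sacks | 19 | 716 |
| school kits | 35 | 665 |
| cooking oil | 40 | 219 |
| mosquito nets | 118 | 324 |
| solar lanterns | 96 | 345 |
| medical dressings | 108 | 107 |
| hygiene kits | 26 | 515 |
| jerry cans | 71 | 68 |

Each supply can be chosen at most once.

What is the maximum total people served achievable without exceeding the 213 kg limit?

The ratio heuristic lands on rice sacks + school kits + cooking oil + hygiene kits + jerry cans (2183) but leaves 22 kg idle.
Replace cooking oil and jerry cans with solar lanterns: the trade gains 58 net, giving 2241 at 176 kg.

2241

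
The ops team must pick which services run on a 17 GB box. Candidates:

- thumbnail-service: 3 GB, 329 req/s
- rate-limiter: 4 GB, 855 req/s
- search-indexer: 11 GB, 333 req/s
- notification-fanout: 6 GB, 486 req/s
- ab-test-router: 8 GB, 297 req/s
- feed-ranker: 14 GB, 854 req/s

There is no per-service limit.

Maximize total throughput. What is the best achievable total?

Density check — rate-limiter 213.75, thumbnail-service 109.67, notification-fanout 81.00 are the best per GB.
4×rate-limiter uses 16 of the 17 GB and totals 3420.
Every other selection either busts 17 GB or fails to beat 3420.

3420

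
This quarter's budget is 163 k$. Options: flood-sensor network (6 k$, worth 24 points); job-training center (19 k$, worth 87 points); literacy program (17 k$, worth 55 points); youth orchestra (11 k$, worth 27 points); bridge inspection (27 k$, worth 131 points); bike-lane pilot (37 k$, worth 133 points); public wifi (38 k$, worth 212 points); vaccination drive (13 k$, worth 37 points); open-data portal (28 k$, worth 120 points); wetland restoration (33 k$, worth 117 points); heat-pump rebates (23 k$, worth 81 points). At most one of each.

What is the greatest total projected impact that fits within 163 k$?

722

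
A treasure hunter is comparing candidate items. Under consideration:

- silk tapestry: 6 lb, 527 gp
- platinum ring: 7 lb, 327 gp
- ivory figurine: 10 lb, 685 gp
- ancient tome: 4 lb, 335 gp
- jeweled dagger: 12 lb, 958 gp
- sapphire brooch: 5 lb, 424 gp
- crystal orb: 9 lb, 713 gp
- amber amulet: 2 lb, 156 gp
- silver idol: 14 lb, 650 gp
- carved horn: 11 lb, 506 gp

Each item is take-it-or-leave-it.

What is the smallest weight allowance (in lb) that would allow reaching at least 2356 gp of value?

Need the lightest bundle worth ≥ 2356.
silk tapestry + ancient tome + jeweled dagger + sapphire brooch + amber amulet: 2400 value at 29 lb.
Below 29 lb the best achievable stays under 2356.

29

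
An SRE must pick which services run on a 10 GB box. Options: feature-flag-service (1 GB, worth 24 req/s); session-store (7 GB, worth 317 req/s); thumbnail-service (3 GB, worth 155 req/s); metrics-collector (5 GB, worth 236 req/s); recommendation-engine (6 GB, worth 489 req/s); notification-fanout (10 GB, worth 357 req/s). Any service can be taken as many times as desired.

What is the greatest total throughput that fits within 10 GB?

668

Taking feature-flag-service + thumbnail-service + recommendation-engine: 10 GB used, 668 in throughput.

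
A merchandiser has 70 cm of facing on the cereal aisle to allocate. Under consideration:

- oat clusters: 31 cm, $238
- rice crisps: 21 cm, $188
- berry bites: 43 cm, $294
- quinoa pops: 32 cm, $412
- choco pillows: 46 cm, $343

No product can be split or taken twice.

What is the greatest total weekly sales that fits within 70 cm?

650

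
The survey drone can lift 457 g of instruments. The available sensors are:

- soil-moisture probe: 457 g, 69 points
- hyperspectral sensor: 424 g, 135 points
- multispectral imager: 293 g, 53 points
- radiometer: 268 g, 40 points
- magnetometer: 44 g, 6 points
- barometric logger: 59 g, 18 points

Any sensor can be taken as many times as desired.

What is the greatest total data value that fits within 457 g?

135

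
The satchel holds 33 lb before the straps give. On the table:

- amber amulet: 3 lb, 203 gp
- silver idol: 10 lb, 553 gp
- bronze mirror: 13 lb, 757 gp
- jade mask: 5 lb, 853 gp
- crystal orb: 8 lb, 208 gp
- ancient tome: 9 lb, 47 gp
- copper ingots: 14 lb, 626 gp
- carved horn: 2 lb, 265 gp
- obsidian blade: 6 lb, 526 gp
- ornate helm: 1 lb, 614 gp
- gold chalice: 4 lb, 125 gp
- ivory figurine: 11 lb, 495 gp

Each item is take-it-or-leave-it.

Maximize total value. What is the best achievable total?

3218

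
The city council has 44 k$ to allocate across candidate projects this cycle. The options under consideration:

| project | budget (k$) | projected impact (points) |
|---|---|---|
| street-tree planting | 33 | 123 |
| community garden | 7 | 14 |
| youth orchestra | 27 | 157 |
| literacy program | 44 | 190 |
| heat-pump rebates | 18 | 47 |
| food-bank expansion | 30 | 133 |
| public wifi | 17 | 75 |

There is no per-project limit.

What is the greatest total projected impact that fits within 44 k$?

232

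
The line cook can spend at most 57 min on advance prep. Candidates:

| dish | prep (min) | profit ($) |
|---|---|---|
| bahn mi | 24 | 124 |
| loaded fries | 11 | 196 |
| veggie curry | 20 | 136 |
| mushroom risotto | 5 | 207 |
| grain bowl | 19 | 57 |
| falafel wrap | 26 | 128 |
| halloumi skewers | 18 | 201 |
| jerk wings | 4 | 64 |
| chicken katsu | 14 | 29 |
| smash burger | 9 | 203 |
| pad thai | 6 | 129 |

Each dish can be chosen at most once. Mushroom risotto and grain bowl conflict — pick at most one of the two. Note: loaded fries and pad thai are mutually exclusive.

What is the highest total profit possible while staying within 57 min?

By profit per min: mushroom risotto 41.40, smash burger 22.56, pad thai 21.50, loaded fries 17.82 lead.
Loaded fries + mushroom risotto + halloumi skewers + jerk wings + smash burger uses 47 of the 57 min and totals 871.

871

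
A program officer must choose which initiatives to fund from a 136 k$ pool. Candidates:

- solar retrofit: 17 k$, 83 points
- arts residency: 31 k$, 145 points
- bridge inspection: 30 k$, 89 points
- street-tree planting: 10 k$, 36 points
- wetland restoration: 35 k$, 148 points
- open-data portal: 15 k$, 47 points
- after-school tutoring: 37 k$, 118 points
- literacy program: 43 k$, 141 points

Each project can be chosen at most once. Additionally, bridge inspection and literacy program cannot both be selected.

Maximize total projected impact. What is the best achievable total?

553

Solar retrofit + arts residency + street-tree planting + wetland restoration + literacy program uses 136 of the 136 k$ and totals 553.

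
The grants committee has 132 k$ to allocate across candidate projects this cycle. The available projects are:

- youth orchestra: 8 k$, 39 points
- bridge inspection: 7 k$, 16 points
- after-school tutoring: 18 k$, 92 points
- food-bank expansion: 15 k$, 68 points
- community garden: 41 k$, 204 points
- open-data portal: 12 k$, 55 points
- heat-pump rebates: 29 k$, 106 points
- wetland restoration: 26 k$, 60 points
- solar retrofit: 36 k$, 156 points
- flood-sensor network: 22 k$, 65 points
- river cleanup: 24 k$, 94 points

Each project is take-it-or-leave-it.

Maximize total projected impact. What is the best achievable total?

614

Best packing: youth orchestra + after-school tutoring + food-bank expansion + community garden + open-data portal + solar retrofit — 130 k$, 614 total.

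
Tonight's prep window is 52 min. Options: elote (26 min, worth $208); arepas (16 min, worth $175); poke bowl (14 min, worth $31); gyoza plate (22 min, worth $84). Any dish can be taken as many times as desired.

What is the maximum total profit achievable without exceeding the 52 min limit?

The ratio ordering already packs tightly: 3×arepas, 48 min, 525.

525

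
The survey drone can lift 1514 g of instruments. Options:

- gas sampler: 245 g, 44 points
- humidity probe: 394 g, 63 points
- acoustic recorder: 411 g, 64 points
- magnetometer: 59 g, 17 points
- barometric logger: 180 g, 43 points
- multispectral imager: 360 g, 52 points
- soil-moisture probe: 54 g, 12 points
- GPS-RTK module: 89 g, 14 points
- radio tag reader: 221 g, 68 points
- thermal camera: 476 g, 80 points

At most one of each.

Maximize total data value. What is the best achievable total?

Taking the top-ratio sensors first gives gas sampler + magnetometer + barometric logger + soil-moisture probe + GPS-RTK module + radio tag reader + thermal camera for 278 (1324 g).
But gas sampler + humidity probe + acoustic recorder + magnetometer + barometric logger + radio tag reader fits in 1510 g and reaches 299.

299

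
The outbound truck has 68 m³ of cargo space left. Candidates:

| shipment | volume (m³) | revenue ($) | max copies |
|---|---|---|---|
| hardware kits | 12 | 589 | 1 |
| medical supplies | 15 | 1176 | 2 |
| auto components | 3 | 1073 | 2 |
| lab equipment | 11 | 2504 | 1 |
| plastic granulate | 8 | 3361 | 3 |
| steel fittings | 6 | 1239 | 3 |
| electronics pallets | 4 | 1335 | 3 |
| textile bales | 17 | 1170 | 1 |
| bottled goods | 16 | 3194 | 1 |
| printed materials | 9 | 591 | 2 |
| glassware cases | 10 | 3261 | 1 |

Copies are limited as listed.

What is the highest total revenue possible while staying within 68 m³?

By revenue per m³: plastic granulate 420.12, auto components 357.67, electronics pallets 333.75, glassware cases 326.10 lead.
Filling by ratio: 2×auto components + lab equipment + 3×plastic granulate + 3×electronics pallets + glassware cases for 21999, with 5 m³ left unused.
Replace lab equipment with bottled goods: the trade gains 690 net, giving 22689 at 68 m³.
Nothing else within 68 m³ beats 22689.

22689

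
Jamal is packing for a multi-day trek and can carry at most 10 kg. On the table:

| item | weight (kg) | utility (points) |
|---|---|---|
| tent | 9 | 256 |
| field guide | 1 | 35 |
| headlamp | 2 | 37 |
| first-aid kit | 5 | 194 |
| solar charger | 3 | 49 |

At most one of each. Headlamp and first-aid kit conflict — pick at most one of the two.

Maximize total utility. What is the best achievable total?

291

Best packing: tent + field guide — 10 kg, 291 total.
Every other selection either busts 10 kg or breaks a pairing rule or fails to beat 291.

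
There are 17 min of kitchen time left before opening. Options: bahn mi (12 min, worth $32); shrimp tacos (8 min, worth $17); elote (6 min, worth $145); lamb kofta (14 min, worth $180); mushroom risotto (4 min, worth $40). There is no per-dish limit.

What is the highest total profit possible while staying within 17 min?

330

Best packing: 2×elote + mushroom risotto — 16 min, 330 total.
Nothing else within 17 min beats 330.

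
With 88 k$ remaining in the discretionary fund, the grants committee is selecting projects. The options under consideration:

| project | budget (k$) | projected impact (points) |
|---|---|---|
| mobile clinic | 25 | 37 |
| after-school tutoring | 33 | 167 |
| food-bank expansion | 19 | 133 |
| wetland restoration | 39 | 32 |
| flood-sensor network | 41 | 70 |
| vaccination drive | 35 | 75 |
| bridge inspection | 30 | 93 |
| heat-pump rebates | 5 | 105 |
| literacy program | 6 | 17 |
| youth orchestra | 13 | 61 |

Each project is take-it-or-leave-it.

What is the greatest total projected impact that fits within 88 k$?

498

By projected impact per k$: heat-pump rebates 21.00, food-bank expansion 7.00, after-school tutoring 5.06, youth orchestra 4.69 lead.
Greedy by ratio would take after-school tutoring + food-bank expansion + heat-pump rebates + literacy program + youth orchestra: 76 k$ used, total 483.
The 19 k$ tied up in literacy program and youth orchestra is better spent on bridge inspection — total rises to 498 (87 k$).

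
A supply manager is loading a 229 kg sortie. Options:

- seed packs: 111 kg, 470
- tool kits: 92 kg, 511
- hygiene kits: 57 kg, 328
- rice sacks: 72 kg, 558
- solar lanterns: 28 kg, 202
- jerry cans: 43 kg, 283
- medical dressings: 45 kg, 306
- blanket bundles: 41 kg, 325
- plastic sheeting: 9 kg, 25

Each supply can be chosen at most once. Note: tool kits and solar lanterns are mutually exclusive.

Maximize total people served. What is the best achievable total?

Taking rice sacks + solar lanterns + jerry cans + medical dressings + blanket bundles: 229 kg used, 1674 in people served.

1674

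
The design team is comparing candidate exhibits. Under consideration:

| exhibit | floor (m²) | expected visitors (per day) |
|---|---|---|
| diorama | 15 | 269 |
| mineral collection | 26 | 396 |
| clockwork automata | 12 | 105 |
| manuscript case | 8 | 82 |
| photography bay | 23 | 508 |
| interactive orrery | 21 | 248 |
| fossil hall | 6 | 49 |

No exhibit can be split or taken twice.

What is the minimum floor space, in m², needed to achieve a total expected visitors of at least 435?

Need the lightest bundle worth ≥ 435.
photography bay reaches 508 using 23 m².
No combination under 23 m² hits 435.

23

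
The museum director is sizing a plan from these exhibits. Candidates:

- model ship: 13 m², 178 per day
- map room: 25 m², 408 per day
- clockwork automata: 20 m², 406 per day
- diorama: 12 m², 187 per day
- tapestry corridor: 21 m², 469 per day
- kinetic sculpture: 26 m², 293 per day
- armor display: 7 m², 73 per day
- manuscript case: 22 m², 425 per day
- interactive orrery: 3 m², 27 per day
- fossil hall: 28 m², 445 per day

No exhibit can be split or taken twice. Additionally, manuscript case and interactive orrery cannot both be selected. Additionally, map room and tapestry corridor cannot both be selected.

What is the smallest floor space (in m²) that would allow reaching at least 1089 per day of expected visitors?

Minimise m² subject to total expected visitors ≥ 1089.
Taking clockwork automata + diorama + tapestry corridor + interactive orrery gives 1089 (≥ 1089) for 56 m².
Below 56 m² the best achievable stays under 1089.

56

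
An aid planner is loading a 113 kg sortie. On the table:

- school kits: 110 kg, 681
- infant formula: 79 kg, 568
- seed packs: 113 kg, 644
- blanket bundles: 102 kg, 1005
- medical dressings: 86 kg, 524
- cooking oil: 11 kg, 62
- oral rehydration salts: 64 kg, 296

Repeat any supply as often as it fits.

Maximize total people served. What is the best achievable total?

The ratio ordering already packs tightly: blanket bundles + cooking oil, 113 kg, 1067.
Nothing else within 113 kg beats 1067.

1067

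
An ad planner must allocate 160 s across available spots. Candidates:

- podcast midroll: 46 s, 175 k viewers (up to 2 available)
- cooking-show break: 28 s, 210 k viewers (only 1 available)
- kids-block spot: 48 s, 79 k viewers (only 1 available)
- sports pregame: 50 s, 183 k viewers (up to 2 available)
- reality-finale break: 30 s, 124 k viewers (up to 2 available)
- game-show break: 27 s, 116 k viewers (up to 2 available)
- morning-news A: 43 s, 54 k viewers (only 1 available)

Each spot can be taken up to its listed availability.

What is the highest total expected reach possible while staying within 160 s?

Density check — cooking-show break 7.50, game-show break 4.30, reality-finale break 4.13, podcast midroll 3.80 are the best per s.
Greedy by ratio would take cooking-show break + 2×reality-finale break + 2×game-show break: 142 s used, total 690.
Dropping reality-finale break frees 30 s; slotting in podcast midroll (46 s) lifts the total to 741 at 158 s.
Every other selection either busts 160 s or exceeds an availability limit or fails to beat 741.

741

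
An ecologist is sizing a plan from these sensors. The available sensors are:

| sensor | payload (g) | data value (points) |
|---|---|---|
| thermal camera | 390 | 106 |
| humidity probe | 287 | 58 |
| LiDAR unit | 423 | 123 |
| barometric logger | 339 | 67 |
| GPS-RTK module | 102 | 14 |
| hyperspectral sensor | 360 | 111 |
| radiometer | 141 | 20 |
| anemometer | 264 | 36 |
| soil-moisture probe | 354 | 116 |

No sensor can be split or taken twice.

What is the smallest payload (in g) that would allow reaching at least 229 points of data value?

Minimise g subject to total data value ≥ 229.
LiDAR unit + soil-moisture probe reaches 239 using 777 g.
Below 777 g the best achievable stays under 229.

777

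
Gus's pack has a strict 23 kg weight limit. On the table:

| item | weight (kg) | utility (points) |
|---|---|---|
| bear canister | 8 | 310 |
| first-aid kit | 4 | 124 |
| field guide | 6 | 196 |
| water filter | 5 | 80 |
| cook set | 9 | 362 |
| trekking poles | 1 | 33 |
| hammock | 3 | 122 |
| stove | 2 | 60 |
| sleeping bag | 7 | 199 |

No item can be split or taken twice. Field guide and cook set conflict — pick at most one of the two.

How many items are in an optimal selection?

5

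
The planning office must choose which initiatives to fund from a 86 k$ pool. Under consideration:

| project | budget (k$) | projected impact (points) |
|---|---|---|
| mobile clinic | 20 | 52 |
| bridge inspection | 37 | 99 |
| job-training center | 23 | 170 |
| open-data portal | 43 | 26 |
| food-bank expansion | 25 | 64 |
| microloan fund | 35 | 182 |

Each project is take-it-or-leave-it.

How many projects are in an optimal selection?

The maximum projected impact within 86 k$ is 416.
One optimal bundle: job-training center + food-bank expansion + microloan fund (83 k$).
Every optimal selection uses 3 projects.

3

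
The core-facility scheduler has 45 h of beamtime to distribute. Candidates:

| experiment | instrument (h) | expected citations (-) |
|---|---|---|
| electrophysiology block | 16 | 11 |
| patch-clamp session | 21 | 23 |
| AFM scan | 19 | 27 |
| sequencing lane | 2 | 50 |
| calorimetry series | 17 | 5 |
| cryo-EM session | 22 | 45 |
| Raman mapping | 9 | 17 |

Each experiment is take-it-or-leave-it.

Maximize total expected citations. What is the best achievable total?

Density check — sequencing lane 25.00, cryo-EM session 2.05, Raman mapping 1.89, AFM scan 1.42 are the best per h.
Greedy by ratio would take sequencing lane + cryo-EM session + Raman mapping: 33 h used, total 112.
Dropping Raman mapping frees 9 h; slotting in AFM scan (19 h) lifts the total to 122 at 43 h.
Runner-up patch-clamp session + sequencing lane + cryo-EM session tops out at 118.

122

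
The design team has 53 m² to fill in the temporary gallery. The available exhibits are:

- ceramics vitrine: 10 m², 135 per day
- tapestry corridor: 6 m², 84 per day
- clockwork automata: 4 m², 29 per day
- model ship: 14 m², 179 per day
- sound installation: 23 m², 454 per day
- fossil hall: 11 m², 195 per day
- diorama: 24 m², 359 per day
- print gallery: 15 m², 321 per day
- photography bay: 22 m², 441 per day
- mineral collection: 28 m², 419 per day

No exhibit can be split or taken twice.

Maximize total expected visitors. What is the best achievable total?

999

Ranking by ratio (expected visitors/m²): print gallery 21.40, photography bay 20.05, sound installation 19.74.
A density-first pass picks clockwork automata + fossil hall + print gallery + photography bay — 986 at 52 m².
Dropping photography bay frees 22 m²; slotting in sound installation (23 m²) lifts the total to 999 at 53 m².
That's the maximum — no swap from here does better than 999.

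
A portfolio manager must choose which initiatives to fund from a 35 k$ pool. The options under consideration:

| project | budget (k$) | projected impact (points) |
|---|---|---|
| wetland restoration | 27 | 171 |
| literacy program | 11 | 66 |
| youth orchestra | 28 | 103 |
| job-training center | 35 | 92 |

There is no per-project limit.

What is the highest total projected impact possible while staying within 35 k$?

198

By projected impact per k$: wetland restoration 6.33, literacy program 6.00, youth orchestra 3.68 lead.
Greedy by ratio would take wetland restoration: 27 k$ used, total 171.
The 27 k$ tied up in wetland restoration is better spent on 3×literacy program — total rises to 198 (33 k$).
The spare 2 k$ is too small for any remaining project, and no exchange beats 198.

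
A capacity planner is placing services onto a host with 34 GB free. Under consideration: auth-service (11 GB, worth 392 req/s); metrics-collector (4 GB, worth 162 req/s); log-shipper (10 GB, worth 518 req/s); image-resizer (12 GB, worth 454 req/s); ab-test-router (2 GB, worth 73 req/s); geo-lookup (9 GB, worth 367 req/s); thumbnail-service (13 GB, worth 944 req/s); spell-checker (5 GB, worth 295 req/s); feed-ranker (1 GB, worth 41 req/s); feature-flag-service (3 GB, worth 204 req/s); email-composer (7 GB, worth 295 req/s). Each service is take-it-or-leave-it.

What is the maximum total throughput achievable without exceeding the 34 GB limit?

Taking log-shipper + ab-test-router + thumbnail-service + spell-checker + feed-ranker + feature-flag-service: 34 GB used, 2075 in throughput.

2075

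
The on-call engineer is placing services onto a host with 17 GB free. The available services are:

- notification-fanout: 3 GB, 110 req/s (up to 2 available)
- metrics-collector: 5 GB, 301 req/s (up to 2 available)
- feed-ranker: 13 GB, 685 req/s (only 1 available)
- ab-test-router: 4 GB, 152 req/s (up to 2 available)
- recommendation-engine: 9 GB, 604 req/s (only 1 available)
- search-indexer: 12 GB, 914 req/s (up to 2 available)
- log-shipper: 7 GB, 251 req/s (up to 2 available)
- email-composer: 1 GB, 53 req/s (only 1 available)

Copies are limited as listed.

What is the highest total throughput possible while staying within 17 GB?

1215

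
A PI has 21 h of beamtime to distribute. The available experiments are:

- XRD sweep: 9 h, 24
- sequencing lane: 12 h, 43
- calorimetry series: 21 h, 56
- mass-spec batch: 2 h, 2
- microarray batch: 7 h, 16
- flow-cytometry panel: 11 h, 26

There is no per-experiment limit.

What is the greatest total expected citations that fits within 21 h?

67

Taking XRD sweep + sequencing lane: 21 h used, 67 in expected citations.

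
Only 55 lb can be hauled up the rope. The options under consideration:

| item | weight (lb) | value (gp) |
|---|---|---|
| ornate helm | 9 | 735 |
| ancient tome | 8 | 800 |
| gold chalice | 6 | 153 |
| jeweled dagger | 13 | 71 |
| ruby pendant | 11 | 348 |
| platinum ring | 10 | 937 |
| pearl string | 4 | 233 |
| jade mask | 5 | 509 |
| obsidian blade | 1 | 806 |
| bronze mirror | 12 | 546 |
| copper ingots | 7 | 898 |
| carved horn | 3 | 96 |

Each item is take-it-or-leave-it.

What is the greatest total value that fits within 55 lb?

5327

A density-first pass picks ornate helm + ancient tome + gold chalice + platinum ring + pearl string + jade mask + obsidian blade + copper ingots + carved horn — 5167 at 53 lb.
The 10 lb tied up in gold chalice and pearl string is better spent on bronze mirror — total rises to 5327 (55 lb).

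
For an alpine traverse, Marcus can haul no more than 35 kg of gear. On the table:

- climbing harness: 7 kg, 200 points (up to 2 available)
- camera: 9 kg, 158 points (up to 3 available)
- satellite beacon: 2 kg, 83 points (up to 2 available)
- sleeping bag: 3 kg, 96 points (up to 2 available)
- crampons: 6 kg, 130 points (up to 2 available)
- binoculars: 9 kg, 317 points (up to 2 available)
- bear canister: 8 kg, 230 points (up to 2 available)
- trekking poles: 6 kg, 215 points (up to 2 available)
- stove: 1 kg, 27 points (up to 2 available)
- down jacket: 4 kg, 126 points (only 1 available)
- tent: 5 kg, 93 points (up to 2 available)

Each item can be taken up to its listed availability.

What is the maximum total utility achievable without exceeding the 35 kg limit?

The ratio ordering already packs tightly: 2×satellite beacon + 2×binoculars + 2×trekking poles + stove, 35 kg, 1257.
That's the maximum — no swap from here does better than 1257.

1257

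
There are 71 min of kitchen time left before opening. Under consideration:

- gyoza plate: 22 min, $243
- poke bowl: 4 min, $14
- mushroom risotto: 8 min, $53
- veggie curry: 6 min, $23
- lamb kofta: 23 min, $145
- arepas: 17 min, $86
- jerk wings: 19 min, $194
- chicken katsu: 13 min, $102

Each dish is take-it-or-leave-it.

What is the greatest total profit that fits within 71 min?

Ranking by ratio (profit/min): gyoza plate 11.05, jerk wings 10.21, chicken katsu 7.85.
A density-first pass picks gyoza plate + mushroom risotto + veggie curry + jerk wings + chicken katsu — 615 at 68 min.
Dropping mushroom risotto and veggie curry frees 14 min; slotting in arepas (17 min) lifts the total to 625 at 71 min.
The closest alternative, gyoza plate + mushroom risotto + veggie curry + jerk wings + chicken katsu, reaches only 615.

625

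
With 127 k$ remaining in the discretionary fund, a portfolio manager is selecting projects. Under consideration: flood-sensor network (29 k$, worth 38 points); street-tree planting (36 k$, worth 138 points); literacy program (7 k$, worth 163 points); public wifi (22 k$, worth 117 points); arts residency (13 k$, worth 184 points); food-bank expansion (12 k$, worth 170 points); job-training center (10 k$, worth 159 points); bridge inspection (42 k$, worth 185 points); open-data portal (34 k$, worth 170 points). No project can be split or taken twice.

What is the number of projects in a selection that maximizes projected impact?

6

The maximum projected impact within 127 k$ is 1031.
For example literacy program + arts residency + food-bank expansion + job-training center + bridge inspection + open-data portal achieves it, using 118 k$.
All optima have 6 projects.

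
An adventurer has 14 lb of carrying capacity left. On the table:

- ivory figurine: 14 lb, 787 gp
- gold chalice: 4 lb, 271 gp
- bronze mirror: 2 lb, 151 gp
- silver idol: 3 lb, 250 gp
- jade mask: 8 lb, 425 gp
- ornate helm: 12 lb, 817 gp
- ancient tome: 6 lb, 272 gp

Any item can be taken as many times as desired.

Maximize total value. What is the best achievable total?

Taking bronze mirror + 4×silver idol: 14 lb used, 1151 in value.
Every other selection either busts 14 lb or fails to beat 1151.

1151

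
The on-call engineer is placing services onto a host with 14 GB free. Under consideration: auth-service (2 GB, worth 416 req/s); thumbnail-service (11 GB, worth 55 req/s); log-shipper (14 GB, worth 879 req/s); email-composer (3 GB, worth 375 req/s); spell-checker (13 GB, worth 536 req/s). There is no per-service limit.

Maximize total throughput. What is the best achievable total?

Density check — auth-service 208.00, email-composer 125.00, log-shipper 62.79 are the best per GB.
The ratio ordering already packs tightly: 7×auth-service, 14 GB, 2912.
Every other selection either busts 14 GB or fails to beat 2912.

2912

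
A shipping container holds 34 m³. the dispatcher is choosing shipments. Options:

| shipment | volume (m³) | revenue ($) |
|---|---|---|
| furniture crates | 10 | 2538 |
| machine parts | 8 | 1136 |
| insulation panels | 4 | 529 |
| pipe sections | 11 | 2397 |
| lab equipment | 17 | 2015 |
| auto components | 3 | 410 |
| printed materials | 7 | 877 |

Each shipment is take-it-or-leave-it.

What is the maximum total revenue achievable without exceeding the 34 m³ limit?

Taking the top-ratio shipments first gives furniture crates + machine parts + pipe sections + auto components for 6481 (32 m³).
The 3 m³ tied up in auto components is better spent on insulation panels — total rises to 6600 (33 m³).
Next best is furniture crates + machine parts + pipe sections + auto components at 6481 (32 m³) — short by 119.

6600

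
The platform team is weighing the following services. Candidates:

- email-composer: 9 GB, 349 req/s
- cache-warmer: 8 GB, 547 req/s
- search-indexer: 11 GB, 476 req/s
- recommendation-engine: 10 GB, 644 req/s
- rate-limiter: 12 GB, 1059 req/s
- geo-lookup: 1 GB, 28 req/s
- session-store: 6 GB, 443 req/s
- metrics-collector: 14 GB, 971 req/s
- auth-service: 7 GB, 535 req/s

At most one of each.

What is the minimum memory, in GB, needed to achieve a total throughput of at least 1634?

Minimise GB subject to total throughput ≥ 1634.
Taking cache-warmer + rate-limiter + geo-lookup gives 1634 (≥ 1634) for 21 GB.
Any bundle with less than 21 GB falls short of 1634.

21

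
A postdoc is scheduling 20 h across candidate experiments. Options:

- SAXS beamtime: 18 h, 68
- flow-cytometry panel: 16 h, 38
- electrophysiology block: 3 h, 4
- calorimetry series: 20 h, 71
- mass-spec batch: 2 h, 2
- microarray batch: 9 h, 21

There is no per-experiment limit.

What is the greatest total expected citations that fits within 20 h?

71

By expected citations per h: SAXS beamtime 3.78, calorimetry series 3.55, flow-cytometry panel 2.38 lead.
Taking the top-ratio experiments first gives SAXS beamtime + mass-spec batch for 70 (20 h).
Dropping SAXS beamtime and mass-spec batch frees 20 h; slotting in calorimetry series (20 h) lifts the total to 71 at 20 h.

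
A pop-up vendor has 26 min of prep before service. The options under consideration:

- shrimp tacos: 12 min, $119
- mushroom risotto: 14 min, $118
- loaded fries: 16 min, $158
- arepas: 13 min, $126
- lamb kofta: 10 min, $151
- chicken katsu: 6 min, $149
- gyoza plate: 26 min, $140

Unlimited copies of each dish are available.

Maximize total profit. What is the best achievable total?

596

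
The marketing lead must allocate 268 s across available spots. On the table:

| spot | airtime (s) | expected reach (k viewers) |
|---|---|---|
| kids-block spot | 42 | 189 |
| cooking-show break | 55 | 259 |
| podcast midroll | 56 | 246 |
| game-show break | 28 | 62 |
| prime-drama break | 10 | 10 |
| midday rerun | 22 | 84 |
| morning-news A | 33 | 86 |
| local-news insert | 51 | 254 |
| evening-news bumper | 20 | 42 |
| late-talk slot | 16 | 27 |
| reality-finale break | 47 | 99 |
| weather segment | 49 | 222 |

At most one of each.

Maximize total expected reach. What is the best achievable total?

Best packing: kids-block spot + cooking-show break + podcast midroll + prime-drama break + local-news insert + weather segment — 263 s, 1180 total.
The spare 5 s is too small for any remaining spot, and no exchange beats 1180.

1180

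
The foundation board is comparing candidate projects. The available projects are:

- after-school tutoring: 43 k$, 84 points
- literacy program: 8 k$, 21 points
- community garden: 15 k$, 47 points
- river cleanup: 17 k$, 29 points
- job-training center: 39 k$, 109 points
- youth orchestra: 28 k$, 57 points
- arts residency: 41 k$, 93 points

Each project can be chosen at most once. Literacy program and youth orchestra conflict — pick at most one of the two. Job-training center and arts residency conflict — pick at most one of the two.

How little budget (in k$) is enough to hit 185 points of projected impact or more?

Look for the lowest-budget combination reaching 185.
community garden + river cleanup + job-training center reaches 185 using 71 k$.
Any bundle with less than 71 k$ falls short of 185.

71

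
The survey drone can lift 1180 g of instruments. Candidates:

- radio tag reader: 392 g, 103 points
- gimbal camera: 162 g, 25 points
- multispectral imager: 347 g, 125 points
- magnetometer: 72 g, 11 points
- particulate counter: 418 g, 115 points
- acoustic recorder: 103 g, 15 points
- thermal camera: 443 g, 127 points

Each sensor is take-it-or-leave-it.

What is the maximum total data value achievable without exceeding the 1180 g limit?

343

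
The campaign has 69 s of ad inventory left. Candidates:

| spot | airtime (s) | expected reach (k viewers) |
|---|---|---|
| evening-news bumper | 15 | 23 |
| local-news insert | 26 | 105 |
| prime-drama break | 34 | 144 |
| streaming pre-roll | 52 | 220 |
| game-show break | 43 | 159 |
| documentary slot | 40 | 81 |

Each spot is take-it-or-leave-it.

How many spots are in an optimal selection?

Optimal total is 264.
local-news insert + game-show break hits 264 at 69 s.
All optima have 2 spots.

2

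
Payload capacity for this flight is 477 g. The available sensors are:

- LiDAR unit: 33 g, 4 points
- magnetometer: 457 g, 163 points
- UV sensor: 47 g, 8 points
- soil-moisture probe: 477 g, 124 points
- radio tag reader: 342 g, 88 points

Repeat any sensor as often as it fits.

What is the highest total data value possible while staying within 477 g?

163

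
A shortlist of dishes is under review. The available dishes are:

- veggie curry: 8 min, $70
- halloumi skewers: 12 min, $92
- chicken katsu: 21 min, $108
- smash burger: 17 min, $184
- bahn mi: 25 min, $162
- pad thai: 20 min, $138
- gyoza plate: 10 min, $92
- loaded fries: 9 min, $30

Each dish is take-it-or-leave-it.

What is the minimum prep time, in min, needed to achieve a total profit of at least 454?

Need the lightest bundle worth ≥ 454.
veggie curry + smash burger + pad thai + gyoza plate reaches 484 using 55 min.
Any bundle with less than 55 min falls short of 454.

55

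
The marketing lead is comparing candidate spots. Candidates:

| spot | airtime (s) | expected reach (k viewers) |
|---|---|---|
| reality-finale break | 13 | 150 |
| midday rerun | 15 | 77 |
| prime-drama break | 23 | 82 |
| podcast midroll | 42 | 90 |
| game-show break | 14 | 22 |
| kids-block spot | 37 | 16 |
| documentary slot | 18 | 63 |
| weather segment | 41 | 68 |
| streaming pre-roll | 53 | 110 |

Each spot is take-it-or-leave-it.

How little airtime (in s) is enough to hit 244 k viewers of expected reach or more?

Need the lightest bundle worth ≥ 244.
reality-finale break + midday rerun + game-show break reaches 249 using 42 s.
Below 42 s the best achievable stays under 244.

42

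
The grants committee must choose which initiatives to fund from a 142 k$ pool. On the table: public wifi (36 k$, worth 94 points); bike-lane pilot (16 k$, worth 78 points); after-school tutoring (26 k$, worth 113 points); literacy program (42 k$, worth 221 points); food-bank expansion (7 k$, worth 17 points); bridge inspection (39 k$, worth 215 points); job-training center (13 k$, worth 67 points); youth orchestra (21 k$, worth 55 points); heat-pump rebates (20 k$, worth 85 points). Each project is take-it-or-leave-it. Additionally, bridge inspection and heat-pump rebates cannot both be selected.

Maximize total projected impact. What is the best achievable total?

Taking bike-lane pilot + after-school tutoring + literacy program + bridge inspection + job-training center: 136 k$ used, 694 in projected impact.
Runner-up after-school tutoring + literacy program + bridge inspection + job-training center + youth orchestra tops out at 671.

694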